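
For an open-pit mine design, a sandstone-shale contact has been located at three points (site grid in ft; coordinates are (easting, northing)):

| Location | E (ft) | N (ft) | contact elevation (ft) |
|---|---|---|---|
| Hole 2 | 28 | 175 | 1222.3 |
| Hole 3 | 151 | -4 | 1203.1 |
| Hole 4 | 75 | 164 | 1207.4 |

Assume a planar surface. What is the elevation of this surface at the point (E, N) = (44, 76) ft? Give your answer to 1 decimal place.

Let the plane be z = a·E + b·N + c.
Hole 3−Hole 2: 123a − 179b = −19.2;  Hole 4−Hole 2: 47a − 11b = −14.9.
Solving gives a = −0.34786, b = −0.13177.
Then c = 1222.3 − a·28 − b·175 = 1255.10.
At (44, 76): z = −15.3 − 10.0 + 1255.10 = 1229.8 ft.

1229.8 ft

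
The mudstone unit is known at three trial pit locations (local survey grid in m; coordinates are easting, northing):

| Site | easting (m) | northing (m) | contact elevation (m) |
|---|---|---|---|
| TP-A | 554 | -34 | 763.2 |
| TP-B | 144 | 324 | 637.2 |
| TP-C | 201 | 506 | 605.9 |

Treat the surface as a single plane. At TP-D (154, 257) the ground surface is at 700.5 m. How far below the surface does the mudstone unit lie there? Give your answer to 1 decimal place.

Two edge vectors: TP-A→TP-B = (-410, 358, -126), TP-A→TP-C = (-353, 540, -157.3).
Normal n = (TP-A→TP-B) × (TP-A→TP-C) = (11726.6, -20015, -95026).
So ∂z/∂easting = −n_x/n_z = 0.12340 and ∂z/∂northing = −n_y/n_z = −0.21063.
Intercept c from TP-A: 763.2 − 68.37 − 7.16 = 687.67.
At (154, 257): z_contact = 19.00 − 54.13 + 687.67 = 652.55 m.
Depth below ground = 700.5 − 652.55 = 48.0 m.

48.0 m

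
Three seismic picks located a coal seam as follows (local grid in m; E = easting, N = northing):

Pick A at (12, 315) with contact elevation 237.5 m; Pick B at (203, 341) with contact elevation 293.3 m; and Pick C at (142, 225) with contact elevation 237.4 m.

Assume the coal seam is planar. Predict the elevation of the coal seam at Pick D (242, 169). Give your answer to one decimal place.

Two edge vectors: Pick A→Pick B = (191, 26, 55.8), Pick A→Pick C = (130, -90, -0.1).
Normal n = (Pick A→Pick B) × (Pick A→Pick C) = (5019.4, 7273.1, -20570).
So ∂z/∂E = −n_x/n_z = 0.24402 and ∂z/∂N = −n_y/n_z = 0.35358.
Intercept c from Pick A: 237.5 − 2.93 − 111.38 = 123.19.
At (242, 169): z = 59.1 + 59.8 + 123.19 = 242.0 m.

242.0 m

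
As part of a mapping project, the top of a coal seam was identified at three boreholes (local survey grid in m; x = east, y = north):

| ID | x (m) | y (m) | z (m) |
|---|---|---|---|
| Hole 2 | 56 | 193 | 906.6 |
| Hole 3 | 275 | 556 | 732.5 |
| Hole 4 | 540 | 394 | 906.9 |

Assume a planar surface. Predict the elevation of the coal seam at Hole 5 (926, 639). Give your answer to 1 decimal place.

Two edge vectors: Hole 2→Hole 3 = (219, 363, -174.1), Hole 2→Hole 4 = (484, 201, 0.3).
Normal n = (Hole 2→Hole 3) × (Hole 2→Hole 4) = (35103, -84330.1, -131673).
So ∂z/∂x = −n_x/n_z = 0.26659 and ∂z/∂y = −n_y/n_z = −0.64045.
Intercept c from Hole 2: 906.6 − 14.93 + 123.61 = 1015.28.
At (926, 639): z = 246.9 − 409.2 + 1015.28 = 852.9 m.

852.9 m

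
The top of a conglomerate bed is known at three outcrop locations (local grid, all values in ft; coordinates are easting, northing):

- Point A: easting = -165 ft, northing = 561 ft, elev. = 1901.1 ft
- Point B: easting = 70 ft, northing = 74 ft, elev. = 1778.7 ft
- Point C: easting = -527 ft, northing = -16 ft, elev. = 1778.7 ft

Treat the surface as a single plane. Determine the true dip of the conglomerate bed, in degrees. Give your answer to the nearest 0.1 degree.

Two edge vectors: Point A→Point B = (235, -487, -122.4), Point A→Point C = (-362, -577, -122.4).
Normal n = (Point A→Point B) × (Point A→Point C) = (-11016, 73072.8, -311889).
So ∂z/∂easting = −n_x/n_z = −0.03532 and ∂z/∂northing = −n_y/n_z = 0.23429.
Gradient magnitude |∇z| = √(a² + b²) = √(0.00125 + 0.05489) = 0.23694.
True dip = arctan(0.23694) = 13.3°, dipping toward S (azimuth ≈ 171°).

13.3°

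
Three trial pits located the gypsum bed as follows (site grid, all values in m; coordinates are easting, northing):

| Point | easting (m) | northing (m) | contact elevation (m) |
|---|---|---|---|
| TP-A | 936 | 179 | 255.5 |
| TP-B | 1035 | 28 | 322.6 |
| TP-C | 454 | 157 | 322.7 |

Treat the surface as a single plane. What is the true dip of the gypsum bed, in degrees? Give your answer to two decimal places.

28.05°

Two edge vectors: TP-A→TP-B = (99, -151, 67.1), TP-A→TP-C = (-482, -22, 67.2).
Normal n = (TP-A→TP-B) × (TP-A→TP-C) = (-8671, -38995, -74960).
So ∂z/∂easting = −n_x/n_z = −0.11568 and ∂z/∂northing = −n_y/n_z = −0.52021.
Gradient magnitude |∇z| = √(a² + b²) = √(0.01338 + 0.27062) = 0.53292.
True dip = arctan(0.53292) = 28.05°, dipping toward NNE (azimuth ≈ 013°).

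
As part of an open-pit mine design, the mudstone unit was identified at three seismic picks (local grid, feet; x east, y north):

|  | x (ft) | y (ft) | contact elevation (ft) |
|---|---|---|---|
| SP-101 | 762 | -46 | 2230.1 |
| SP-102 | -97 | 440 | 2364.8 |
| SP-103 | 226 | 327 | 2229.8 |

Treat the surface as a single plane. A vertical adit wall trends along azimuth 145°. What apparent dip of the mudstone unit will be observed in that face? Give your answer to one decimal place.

Two edge vectors: SP-101→SP-102 = (-859, 486, 134.7), SP-101→SP-103 = (-536, 373, -0.3).
Normal n = (SP-101→SP-102) × (SP-101→SP-103) = (-50388.9, -72456.9, -59911).
So ∂z/∂x = −n_x/n_z = −0.84106 and ∂z/∂y = −n_y/n_z = −1.20941.
Unit vector along 145° is (sin 145°, cos 145°) = (0.5736, -0.8192).
Slope in that direction = a·(0.5736) + b·(-0.8192) = 0.50828.
Apparent dip = arctan|0.50828| = 26.9° (true dip is 55.8°, so apparent ≤ true as expected).

26.9°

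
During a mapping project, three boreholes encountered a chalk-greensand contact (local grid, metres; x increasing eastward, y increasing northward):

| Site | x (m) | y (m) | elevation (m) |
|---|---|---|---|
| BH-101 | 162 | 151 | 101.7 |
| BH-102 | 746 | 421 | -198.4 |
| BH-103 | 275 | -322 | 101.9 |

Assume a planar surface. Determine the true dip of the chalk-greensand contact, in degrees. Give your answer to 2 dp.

Let the plane be z = a·x + b·y + c.
BH-102−BH-101: 584a + 270b = −300.1;  BH-103−BH-101: 113a − 473b = 0.2.
Solving gives a = −0.46258, b = −0.11093.
Gradient magnitude |∇z| = √(a² + b²) = √(0.21398 + 0.01231) = 0.47570.
True dip = arctan(0.47570) = 25.44°, dipping toward ENE (azimuth ≈ 077°).

25.44°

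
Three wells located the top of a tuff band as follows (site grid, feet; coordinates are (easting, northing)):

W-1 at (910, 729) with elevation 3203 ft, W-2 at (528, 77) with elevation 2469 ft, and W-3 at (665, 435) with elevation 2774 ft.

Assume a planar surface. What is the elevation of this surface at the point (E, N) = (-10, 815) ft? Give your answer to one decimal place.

1992.3 ft

Two edge vectors: W-1→W-2 = (-382, -652, -734), W-1→W-3 = (-245, -294, -429).
Normal n = (W-1→W-2) × (W-1→W-3) = (63912, 15952, -47432).
So ∂z/∂E = −n_x/n_z = 1.34744 and ∂z/∂N = −n_y/n_z = 0.33631.
Intercept c from W-1: 3203 − 1226.17 − 245.17 = 1731.65.
At (-10, 815): z = −13.5 + 274.1 + 1731.65 = 1992.3 ft.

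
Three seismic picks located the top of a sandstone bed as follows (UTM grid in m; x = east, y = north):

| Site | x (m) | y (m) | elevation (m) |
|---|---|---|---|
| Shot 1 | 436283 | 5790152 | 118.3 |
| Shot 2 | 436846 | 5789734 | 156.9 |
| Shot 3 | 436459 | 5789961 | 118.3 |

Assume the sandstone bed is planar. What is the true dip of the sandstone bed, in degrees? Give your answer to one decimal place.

16.4°

Two edge vectors: Shot 1→Shot 2 = (563, -418, 38.6), Shot 1→Shot 3 = (176, -191, 0).
Normal n = (Shot 1→Shot 2) × (Shot 1→Shot 3) = (7372.6, 6793.6, -33965).
So ∂z/∂x = −n_x/n_z = 0.21706 and ∂z/∂y = −n_y/n_z = 0.20002.
Gradient magnitude |∇z| = √(a² + b²) = √(0.04712 + 0.04001) = 0.29517.
True dip = arctan(0.29517) = 16.4°, dipping toward SW (azimuth ≈ 227°).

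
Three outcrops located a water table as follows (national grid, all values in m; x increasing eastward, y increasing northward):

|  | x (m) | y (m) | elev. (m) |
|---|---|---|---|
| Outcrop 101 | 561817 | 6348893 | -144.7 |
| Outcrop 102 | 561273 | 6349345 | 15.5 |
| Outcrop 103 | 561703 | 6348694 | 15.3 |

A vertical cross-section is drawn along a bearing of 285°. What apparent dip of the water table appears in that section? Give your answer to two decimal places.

Let the plane be z = a·x + b·y + c.
Outcrop 102−Outcrop 101: −544a + 452b = 160.2;  Outcrop 103−Outcrop 101: −114a − 199b = 160.
Solving gives a = −0.65213, b = −0.43044.
Unit vector along 285° is (sin 285°, cos 285°) = (-0.9659, 0.2588).
Slope in that direction = a·(-0.9659) + b·(0.2588) = 0.51850.
Apparent dip = arctan|0.51850| = 27.41° (true dip is 38.0°, so apparent ≤ true as expected).

27.41°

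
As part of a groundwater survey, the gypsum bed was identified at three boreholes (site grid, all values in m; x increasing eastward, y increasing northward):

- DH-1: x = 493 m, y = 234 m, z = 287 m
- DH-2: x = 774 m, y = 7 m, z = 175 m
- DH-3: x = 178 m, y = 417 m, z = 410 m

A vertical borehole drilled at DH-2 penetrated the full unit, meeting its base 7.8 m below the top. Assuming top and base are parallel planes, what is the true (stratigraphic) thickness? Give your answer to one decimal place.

Let the plane be z = a·x + b·y + c.
DH-2−DH-1: 281a − 227b = −112;  DH-3−DH-1: −315a + 183b = 123.
Solving gives a = −0.36973, b = 0.03570.
|∇z| = √(a²+b²) = 0.37145, so dip δ = arctan(0.37145) = 20.38°.
True thickness = vertical thickness × cos δ = 7.8 × cos 20.38° = 7.3 m.

7.3 m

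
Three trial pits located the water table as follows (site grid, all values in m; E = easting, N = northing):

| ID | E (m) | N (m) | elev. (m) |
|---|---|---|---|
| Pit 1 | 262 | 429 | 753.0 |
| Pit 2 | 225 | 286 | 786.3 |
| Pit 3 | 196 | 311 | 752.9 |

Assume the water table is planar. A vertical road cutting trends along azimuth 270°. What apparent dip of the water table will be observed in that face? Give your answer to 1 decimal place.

Let the plane be z = a·E + b·N + c.
Pit 2−Pit 1: −37a − 143b = 33.3;  Pit 3−Pit 1: −66a − 118b = −0.1.
Solving gives a = 0.77754, b = −0.43405.
Unit vector along 270° is (sin 270°, cos 270°) = (-1.0000, -0.0000).
Slope in that direction = a·(-1.0000) + b·(-0.0000) = −0.77754.
Apparent dip = arctan|0.77754| = 37.9° (true dip is 41.7°, so apparent ≤ true as expected).

37.9°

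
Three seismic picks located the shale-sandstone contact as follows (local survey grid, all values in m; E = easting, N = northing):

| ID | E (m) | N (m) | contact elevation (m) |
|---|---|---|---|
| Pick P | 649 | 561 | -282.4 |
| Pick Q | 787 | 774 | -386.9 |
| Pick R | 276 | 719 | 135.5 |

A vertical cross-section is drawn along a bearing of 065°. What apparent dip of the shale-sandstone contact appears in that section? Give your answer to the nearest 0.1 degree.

Let the plane be z = a·E + b·N + c.
Pick Q−Pick P: 138a + 213b = −104.5;  Pick R−Pick P: −373a + 158b = 417.9.
Solving gives a = −1.04218, b = 0.18460.
Unit vector along 065° is (sin 65°, cos 65°) = (0.9063, 0.4226).
Slope in that direction = a·(0.9063) + b·(0.4226) = −0.86652.
Apparent dip = arctan|0.86652| = 40.9° (true dip is 46.6°, so apparent ≤ true as expected).

40.9°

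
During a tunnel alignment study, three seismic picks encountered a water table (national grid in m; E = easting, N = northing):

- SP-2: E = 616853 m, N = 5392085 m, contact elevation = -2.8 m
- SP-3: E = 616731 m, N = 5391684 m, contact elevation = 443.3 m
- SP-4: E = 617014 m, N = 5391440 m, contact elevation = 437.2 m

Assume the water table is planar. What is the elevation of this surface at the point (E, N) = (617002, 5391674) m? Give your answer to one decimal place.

241.5 m

Two edge vectors: SP-2→SP-3 = (-122, -401, 446.1), SP-2→SP-4 = (161, -645, 440).
Normal n = (SP-2→SP-3) × (SP-2→SP-4) = (111294.5, 125502.1, 143251).
So ∂z/∂E = −n_x/n_z = −0.776919533 and ∂z/∂N = −n_y/n_z = −0.876099294.
Intercept c from SP-2: -2.8 + 479245.14 + 4724001.86 = 5203244.21.
At (617002, 5391674): z = −479360.9 − 4723641.8 + 5203244.21 = 241.5 m.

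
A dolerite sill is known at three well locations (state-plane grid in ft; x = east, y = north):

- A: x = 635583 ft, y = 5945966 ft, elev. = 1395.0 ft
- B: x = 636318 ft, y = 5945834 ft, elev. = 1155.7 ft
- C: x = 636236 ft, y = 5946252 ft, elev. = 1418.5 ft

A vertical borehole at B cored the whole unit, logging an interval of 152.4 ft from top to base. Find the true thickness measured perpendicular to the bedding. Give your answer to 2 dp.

Let the plane be z = a·x + b·y + c.
B−A: 735a − 132b = −239.3;  C−A: 653a + 286b = 23.5.
Solving gives a = −0.22043, b = 0.58547.
|∇z| = √(a²+b²) = 0.62559, so dip δ = arctan(0.62559) = 32.03°.
True thickness = vertical thickness × cos δ = 152.4 × cos 32.03° = 129.20 ft.

129.20 ft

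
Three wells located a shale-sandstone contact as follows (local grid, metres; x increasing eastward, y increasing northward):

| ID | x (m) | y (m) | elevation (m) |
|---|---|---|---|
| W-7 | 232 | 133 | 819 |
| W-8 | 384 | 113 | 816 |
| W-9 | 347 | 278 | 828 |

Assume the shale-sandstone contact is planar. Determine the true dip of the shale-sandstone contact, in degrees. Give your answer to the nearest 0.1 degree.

4.1°

Two edge vectors: W-7→W-8 = (152, -20, -3), W-7→W-9 = (115, 145, 9).
Normal n = (W-7→W-8) × (W-7→W-9) = (255, -1713, 24340).
So ∂z/∂x = −n_x/n_z = −0.01048 and ∂z/∂y = −n_y/n_z = 0.07038.
Gradient magnitude |∇z| = √(a² + b²) = √(0.00011 + 0.00495) = 0.07115.
True dip = arctan(0.07115) = 4.1°, dipping toward S (azimuth ≈ 172°).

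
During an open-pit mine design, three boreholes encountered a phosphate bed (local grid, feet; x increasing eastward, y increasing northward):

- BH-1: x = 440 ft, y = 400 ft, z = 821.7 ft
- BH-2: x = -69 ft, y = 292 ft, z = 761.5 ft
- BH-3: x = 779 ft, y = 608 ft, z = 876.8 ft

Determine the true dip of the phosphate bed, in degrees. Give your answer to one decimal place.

Two edge vectors: BH-1→BH-2 = (-509, -108, -60.2), BH-1→BH-3 = (339, 208, 55.1).
Normal n = (BH-1→BH-2) × (BH-1→BH-3) = (6570.8, 7638.1, -69260).
So ∂z/∂x = −n_x/n_z = 0.09487 and ∂z/∂y = −n_y/n_z = 0.11028.
Gradient magnitude |∇z| = √(a² + b²) = √(0.00900 + 0.01216) = 0.14547.
True dip = arctan(0.14547) = 8.3°, dipping toward SW (azimuth ≈ 221°).

8.3°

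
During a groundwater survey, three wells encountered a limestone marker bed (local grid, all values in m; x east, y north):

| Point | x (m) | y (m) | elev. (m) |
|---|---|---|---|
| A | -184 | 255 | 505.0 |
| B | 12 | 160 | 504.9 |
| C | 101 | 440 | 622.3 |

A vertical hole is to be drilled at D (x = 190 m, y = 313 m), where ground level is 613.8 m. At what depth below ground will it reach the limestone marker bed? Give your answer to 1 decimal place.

22.0 m

Two edge vectors: A→B = (196, -95, -0.1), A→C = (285, 185, 117.3).
Normal n = (A→B) × (A→C) = (-11125, -23019.3, 63335).
So ∂z/∂x = −n_x/n_z = 0.17565 and ∂z/∂y = −n_y/n_z = 0.36345.
Intercept c from A: 505 + 32.32 − 92.68 = 444.64.
At (190, 313): z_contact = 33.37 + 113.76 + 444.64 = 591.77 m.
Depth below ground = 613.8 − 591.77 = 22.0 m.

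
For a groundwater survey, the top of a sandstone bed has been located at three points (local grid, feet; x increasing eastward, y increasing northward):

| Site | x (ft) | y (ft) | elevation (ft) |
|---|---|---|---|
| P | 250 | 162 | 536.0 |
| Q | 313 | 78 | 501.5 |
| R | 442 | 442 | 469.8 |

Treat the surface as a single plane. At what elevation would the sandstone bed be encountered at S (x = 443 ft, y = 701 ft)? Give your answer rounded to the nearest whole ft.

Let the plane be z = a·x + b·y + c.
Q−P: 63a − 84b = −34.5;  R−P: 192a + 280b = −66.2.
Solving gives a = −0.45075, b = 0.07265.
Then c = 536 − a·250 − b·162 = 636.92.
At (443, 701): z = −199.7 + 50.9 + 636.92 = 488.2 ft.

488 ft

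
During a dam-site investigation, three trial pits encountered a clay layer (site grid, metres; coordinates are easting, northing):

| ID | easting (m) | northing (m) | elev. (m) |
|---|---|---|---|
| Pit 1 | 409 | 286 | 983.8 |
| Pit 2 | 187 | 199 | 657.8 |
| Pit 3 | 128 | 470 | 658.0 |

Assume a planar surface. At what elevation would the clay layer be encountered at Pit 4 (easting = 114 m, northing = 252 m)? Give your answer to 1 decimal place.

574.7 m

Two edge vectors: Pit 1→Pit 2 = (-222, -87, -326), Pit 1→Pit 3 = (-281, 184, -325.8).
Normal n = (Pit 1→Pit 2) × (Pit 1→Pit 3) = (88328.6, 19278.4, -65295).
So ∂z/∂easting = −n_x/n_z = 1.35276 and ∂z/∂northing = −n_y/n_z = 0.29525.
Intercept c from Pit 1: 983.8 − 553.28 − 84.44 = 346.08.
At (114, 252): z = 154.2 + 74.4 + 346.08 = 574.7 m.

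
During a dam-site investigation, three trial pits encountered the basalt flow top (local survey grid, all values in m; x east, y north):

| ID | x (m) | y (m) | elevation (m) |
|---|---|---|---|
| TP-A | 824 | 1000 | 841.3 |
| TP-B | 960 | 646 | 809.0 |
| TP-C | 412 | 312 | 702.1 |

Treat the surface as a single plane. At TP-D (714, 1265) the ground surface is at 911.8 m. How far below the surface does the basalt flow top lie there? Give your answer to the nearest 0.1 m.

47.2 m

Let the plane be z = a·x + b·y + c.
TP-B−TP-A: 136a − 354b = −32.3;  TP-C−TP-A: −412a − 688b = −139.2.
Solving gives a = 0.113002, b = 0.134656.
Then c = 841.3 − a·824 − b·1000 = 613.53.
At (714, 1265): z_contact = 80.68 + 170.34 + 613.53 = 864.55 m.
Depth below ground = 911.8 − 864.55 = 47.2 m.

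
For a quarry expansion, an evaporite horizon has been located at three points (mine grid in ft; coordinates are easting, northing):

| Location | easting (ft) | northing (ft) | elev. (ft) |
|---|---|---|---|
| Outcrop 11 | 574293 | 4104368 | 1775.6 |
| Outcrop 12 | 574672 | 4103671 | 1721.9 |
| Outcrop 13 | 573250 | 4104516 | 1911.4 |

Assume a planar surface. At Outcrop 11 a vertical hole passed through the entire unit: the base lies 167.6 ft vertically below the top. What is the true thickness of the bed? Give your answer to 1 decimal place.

166.2 ft

Let the plane be z = a·easting + b·northing + c.
Outcrop 12−Outcrop 11: 379a − 697b = −53.7;  Outcrop 13−Outcrop 11: −1043a + 148b = 135.8.
Solving gives a = −0.12924, b = 0.00677.
|∇z| = √(a²+b²) = 0.12942, so dip δ = arctan(0.12942) = 7.37°.
True thickness = vertical thickness × cos δ = 167.6 × cos 7.37° = 166.2 ft.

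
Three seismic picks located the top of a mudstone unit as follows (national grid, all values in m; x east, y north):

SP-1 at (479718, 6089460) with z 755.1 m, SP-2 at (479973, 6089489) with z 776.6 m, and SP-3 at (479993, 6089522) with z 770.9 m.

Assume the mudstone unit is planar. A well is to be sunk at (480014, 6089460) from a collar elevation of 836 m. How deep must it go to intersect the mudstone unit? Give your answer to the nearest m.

48 m

Two edge vectors: SP-1→SP-2 = (255, 29, 21.5), SP-1→SP-3 = (275, 62, 15.8).
Normal n = (SP-1→SP-2) × (SP-1→SP-3) = (-874.8, 1883.5, 7835).
So ∂z/∂x = −n_x/n_z = 0.11165284 and ∂z/∂y = −n_y/n_z = −0.24039566.
Intercept c from SP-1: 755.1 − 53561.88 + 1463879.76 = 1411072.98.
At (480014, 6089460): z_contact = 53594.9 − 1463879.8 + 1411072.98 = 788.1 m.
Depth below ground = 836 − 788.1 = 48 m.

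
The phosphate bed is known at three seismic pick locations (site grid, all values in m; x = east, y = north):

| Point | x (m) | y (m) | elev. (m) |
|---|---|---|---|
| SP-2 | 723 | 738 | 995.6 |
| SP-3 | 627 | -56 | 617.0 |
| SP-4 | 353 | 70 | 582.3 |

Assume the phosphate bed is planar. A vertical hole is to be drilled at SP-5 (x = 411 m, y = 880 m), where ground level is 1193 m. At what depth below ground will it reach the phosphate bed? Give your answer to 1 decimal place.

237.6 m

Let the plane be z = a·x + b·y + c.
SP-3−SP-2: −96a − 794b = −378.6;  SP-4−SP-2: −370a − 668b = −413.3.
Solving gives a = 0.32769, b = 0.43721.
Then c = 995.6 − a·723 − b·738 = 436.02.
At (411, 880): z_contact = 134.68 + 384.74 + 436.02 = 955.44 m.
Depth below ground = 1193 − 955.44 = 237.6 m.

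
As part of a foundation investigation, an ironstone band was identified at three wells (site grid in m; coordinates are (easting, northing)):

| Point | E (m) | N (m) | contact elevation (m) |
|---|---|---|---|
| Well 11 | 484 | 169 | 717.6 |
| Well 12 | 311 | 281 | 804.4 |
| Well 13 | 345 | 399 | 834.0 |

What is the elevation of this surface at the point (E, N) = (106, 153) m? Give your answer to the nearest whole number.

820 m

Two edge vectors: Well 11→Well 12 = (-173, 112, 86.8), Well 11→Well 13 = (-139, 230, 116.4).
Normal n = (Well 11→Well 12) × (Well 11→Well 13) = (-6927.2, 8072, -24222).
So ∂z/∂E = −n_x/n_z = −0.28599 and ∂z/∂N = −n_y/n_z = 0.33325.
Intercept c from Well 11: 717.6 + 138.42 − 56.32 = 799.70.
At (106, 153): z = −30.3 + 51.0 + 799.70 = 820.4 m.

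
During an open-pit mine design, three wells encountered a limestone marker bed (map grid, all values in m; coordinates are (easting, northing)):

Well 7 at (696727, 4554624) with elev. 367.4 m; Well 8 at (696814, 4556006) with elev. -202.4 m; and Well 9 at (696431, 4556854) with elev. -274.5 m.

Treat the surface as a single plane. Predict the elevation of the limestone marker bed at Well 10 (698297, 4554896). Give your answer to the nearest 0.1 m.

Two edge vectors: Well 7→Well 8 = (87, 1382, -569.8), Well 7→Well 9 = (-296, 2230, -641.9).
Normal n = (Well 7→Well 8) × (Well 7→Well 9) = (383548.2, 224506.1, 603082).
So ∂z/∂E = −n_x/n_z = −0.635980182 and ∂z/∂N = −n_y/n_z = −0.372264634.
Intercept c from Well 7: 367.4 + 443104.56 + 1695525.44 = 2138997.40.
At (698297, 4554896): z = −444103.1 − 1695626.7 + 2138997.40 = -732.3 m.

-732.3 m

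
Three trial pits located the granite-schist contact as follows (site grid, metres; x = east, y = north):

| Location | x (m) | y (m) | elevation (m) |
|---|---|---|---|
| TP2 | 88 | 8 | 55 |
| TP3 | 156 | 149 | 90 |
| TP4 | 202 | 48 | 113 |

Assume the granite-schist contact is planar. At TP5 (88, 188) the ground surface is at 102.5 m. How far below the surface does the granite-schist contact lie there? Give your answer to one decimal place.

46.9 m

Two edge vectors: TP2→TP3 = (68, 141, 35), TP2→TP4 = (114, 40, 58).
Normal n = (TP2→TP3) × (TP2→TP4) = (6778, 46, -13354).
So ∂z/∂x = −n_x/n_z = 0.50756 and ∂z/∂y = −n_y/n_z = 0.00344.
Intercept c from TP2: 55 − 44.67 − 0.03 = 10.31.
At (88, 188): z_contact = 44.67 + 0.65 + 10.31 = 55.62 m.
Depth below ground = 102.5 − 55.62 = 46.9 m.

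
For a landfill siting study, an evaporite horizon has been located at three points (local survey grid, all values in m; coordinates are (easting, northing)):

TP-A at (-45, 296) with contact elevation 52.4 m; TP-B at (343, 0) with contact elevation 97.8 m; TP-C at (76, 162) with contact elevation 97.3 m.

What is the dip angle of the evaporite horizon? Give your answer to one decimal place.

40.7°

Two edge vectors: TP-A→TP-B = (388, -296, 45.4), TP-A→TP-C = (121, -134, 44.9).
Normal n = (TP-A→TP-B) × (TP-A→TP-C) = (-7206.8, -11927.8, -16176).
So ∂z/∂E = −n_x/n_z = −0.44552 and ∂z/∂N = −n_y/n_z = −0.73738.
Gradient magnitude |∇z| = √(a² + b²) = √(0.19849 + 0.54372) = 0.86152.
True dip = arctan(0.86152) = 40.7°, dipping toward NNE (azimuth ≈ 031°).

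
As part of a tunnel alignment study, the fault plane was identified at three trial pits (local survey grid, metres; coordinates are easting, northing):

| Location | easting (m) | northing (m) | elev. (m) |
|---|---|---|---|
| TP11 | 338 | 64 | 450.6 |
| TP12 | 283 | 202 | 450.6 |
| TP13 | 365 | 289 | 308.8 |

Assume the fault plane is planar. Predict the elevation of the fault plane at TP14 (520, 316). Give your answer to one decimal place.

107.3 m

Let the plane be z = a·easting + b·northing + c.
TP12−TP11: −55a + 138b = 0;  TP13−TP11: 27a + 225b = −141.8.
Solving gives a = −1.21535, b = −0.48438.
Then c = 450.6 − a·338 − b·64 = 892.39.
At (520, 316): z = −632.0 − 153.1 + 892.39 = 107.3 m.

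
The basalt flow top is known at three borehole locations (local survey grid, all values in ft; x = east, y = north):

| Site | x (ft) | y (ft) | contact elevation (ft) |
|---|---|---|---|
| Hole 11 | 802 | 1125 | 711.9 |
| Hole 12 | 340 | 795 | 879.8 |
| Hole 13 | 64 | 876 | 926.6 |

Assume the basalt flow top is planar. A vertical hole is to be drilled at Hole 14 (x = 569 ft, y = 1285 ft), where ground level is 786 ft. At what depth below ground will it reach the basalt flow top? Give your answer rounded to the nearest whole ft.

52 ft

Two edge vectors: Hole 11→Hole 12 = (-462, -330, 167.9), Hole 11→Hole 13 = (-738, -249, 214.7).
Normal n = (Hole 11→Hole 12) × (Hole 11→Hole 13) = (-29043.9, -24718.8, -128502).
So ∂z/∂x = −n_x/n_z = −0.22602 and ∂z/∂y = −n_y/n_z = −0.19236.
Intercept c from Hole 11: 711.9 + 181.27 + 216.41 = 1109.57.
At (569, 1285): z_contact = −128.6 − 247.2 + 1109.57 = 733.8 ft.
Depth below ground = 786 − 733.8 = 52 ft.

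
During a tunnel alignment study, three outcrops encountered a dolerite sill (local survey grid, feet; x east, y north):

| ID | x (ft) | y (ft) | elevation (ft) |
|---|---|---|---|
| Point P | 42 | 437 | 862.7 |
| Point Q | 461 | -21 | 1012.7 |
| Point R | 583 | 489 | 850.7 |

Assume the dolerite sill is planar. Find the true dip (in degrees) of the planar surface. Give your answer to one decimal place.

Let the plane be z = a·x + b·y + c.
Point Q−Point P: 419a − 458b = 150;  Point R−Point P: 541a + 52b = −12.
Solving gives a = 0.00855, b = −0.31969.
Gradient magnitude |∇z| = √(a² + b²) = √(0.00007 + 0.10220) = 0.31981.
True dip = arctan(0.31981) = 17.7°, dipping toward N (azimuth ≈ 358°).

17.7°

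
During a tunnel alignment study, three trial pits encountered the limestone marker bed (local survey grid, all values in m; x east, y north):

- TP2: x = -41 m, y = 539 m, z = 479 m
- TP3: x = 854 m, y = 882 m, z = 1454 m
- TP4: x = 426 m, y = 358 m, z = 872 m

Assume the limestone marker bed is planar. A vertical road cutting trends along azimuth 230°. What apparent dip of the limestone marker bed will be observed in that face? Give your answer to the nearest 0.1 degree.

Two edge vectors: TP2→TP3 = (895, 343, 975), TP2→TP4 = (467, -181, 393).
Normal n = (TP2→TP3) × (TP2→TP4) = (311274, 103590, -322176).
So ∂z/∂x = −n_x/n_z = 0.96616 and ∂z/∂y = −n_y/n_z = 0.32153.
Unit vector along 230° is (sin 230°, cos 230°) = (-0.7660, -0.6428).
Slope in that direction = a·(-0.7660) + b·(-0.6428) = −0.94680.
Apparent dip = arctan|0.94680| = 43.4° (true dip is 45.5°, so apparent ≤ true as expected).

43.4°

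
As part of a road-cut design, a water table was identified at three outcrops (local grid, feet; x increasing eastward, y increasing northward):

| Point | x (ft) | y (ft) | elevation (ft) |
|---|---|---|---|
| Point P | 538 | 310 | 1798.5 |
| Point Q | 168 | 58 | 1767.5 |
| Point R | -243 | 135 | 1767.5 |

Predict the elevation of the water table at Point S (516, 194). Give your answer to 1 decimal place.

1786.9 ft

Let the plane be z = a·x + b·y + c.
Point Q−Point P: −370a − 252b = −31;  Point R−Point P: −781a − 175b = −31.
Solving gives a = 0.01807, b = 0.09648.
Then c = 1798.5 − a·538 − b·310 = 1758.87.
At (516, 194): z = 9.3 + 18.7 + 1758.87 = 1786.9 ft.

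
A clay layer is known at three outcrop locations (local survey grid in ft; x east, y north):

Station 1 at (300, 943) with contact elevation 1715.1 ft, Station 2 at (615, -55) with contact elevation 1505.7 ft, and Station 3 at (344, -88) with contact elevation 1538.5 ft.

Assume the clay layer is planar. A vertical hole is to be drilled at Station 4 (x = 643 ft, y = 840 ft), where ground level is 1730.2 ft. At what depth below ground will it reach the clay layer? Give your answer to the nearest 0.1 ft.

80.5 ft

Let the plane be z = a·x + b·y + c.
Station 2−Station 1: 315a − 998b = −209.4;  Station 3−Station 1: 44a − 1031b = −176.6.
Solving gives a = −0.14116, b = 0.16527.
Then c = 1715.1 − a·300 − b·943 = 1601.60.
At (643, 840): z_contact = −90.76 + 138.82 + 1601.60 = 1649.66 ft.
Depth below ground = 1730.2 − 1649.66 = 80.5 ft.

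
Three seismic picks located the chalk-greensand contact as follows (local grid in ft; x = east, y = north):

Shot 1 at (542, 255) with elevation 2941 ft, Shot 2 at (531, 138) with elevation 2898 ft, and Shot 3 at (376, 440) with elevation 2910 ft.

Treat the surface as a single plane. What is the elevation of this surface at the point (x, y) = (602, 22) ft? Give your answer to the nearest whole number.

2900 ft

Let the plane be z = a·x + b·y + c.
Shot 2−Shot 1: −11a − 117b = −43;  Shot 3−Shot 1: −166a + 185b = −31.
Solving gives a = 0.53978, b = 0.31677.
Then c = 2941 − a·542 − b·255 = 2567.66.
At (602, 22): z = 324.9 + 7.0 + 2567.66 = 2899.6 ft.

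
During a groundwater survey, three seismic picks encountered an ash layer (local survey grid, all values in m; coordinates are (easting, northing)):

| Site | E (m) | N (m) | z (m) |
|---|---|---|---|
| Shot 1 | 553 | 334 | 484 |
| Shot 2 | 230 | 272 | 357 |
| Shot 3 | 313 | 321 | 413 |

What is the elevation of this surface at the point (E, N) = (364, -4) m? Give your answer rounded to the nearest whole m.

196 m

Two edge vectors: Shot 1→Shot 2 = (-323, -62, -127), Shot 1→Shot 3 = (-240, -13, -71).
Normal n = (Shot 1→Shot 2) × (Shot 1→Shot 3) = (2751, 7547, -10681).
So ∂z/∂E = −n_x/n_z = 0.25756 and ∂z/∂N = −n_y/n_z = 0.70658.
Intercept c from Shot 1: 484 − 142.43 − 236.00 = 105.57.
At (364, -4): z = 93.8 − 2.8 + 105.57 = 196.5 m.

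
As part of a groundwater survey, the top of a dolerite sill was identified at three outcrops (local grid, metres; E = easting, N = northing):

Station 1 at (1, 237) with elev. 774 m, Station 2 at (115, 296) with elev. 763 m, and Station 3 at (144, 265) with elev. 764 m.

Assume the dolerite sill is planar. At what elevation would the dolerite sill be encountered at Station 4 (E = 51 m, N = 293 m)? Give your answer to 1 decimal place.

766.7 m

Let the plane be z = a·E + b·N + c.
Station 2−Station 1: 114a + 59b = −11;  Station 3−Station 1: 143a + 28b = −10.
Solving gives a = −0.05377, b = −0.08255.
Then c = 774 − a·1 − b·237 = 793.62.
At (51, 293): z = −2.7 − 24.2 + 793.62 = 766.7 m.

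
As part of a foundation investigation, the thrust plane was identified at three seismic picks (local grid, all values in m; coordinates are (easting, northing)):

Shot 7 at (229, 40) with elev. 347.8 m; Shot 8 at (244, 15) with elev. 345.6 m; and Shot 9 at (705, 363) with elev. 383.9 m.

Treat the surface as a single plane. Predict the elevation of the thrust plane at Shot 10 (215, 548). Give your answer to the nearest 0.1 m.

395.8 m

Let the plane be z = a·E + b·N + c.
Shot 8−Shot 7: 15a − 25b = −2.2;  Shot 9−Shot 7: 476a + 323b = 36.1.
Solving gives a = 0.01146, b = 0.09488.
Then c = 347.8 − a·229 − b·40 = 341.38.
At (215, 548): z = 2.5 + 52.0 + 341.38 = 395.8 m.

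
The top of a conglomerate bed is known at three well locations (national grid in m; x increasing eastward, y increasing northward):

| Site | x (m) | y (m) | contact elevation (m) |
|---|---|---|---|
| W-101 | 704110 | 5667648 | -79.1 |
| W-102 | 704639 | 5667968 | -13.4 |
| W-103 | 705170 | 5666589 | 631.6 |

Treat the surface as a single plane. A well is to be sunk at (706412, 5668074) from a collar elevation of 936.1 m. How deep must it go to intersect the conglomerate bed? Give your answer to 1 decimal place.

400.1 m

Let the plane be z = a·x + b·y + c.
W-102−W-101: 529a + 320b = 65.7;  W-103−W-101: 1060a − 1059b = 710.7.
Solving gives a = 0.330216442, b = −0.340576555.
Then c = -79.1 − a·704110 − b·5667648 = 1697680.23.
At (706412, 5668074): z_contact = 233268.86 − 1930413.12 + 1697680.23 = 535.97 m.
Depth below ground = 936.1 − 535.97 = 400.1 m.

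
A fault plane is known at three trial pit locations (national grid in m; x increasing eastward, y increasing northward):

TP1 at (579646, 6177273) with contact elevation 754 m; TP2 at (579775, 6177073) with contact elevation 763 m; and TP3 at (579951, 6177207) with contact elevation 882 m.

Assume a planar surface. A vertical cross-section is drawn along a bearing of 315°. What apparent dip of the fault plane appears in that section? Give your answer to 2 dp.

Two edge vectors: TP1→TP2 = (129, -200, 9), TP1→TP3 = (305, -66, 128).
Normal n = (TP1→TP2) × (TP1→TP3) = (-25006, -13767, 52486).
So ∂z/∂x = −n_x/n_z = 0.47643 and ∂z/∂y = −n_y/n_z = 0.26230.
Unit vector along 315° is (sin 315°, cos 315°) = (-0.7071, 0.7071).
Slope in that direction = a·(-0.7071) + b·(0.7071) = −0.15142.
Apparent dip = arctan|0.15142| = 8.61° (true dip is 28.5°, so apparent ≤ true as expected).

8.61°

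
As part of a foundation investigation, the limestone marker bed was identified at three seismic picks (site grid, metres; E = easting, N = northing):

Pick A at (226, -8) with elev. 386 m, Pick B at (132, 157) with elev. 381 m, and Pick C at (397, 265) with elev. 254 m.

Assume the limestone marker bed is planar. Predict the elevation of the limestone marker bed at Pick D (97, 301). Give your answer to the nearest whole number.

359 m

Let the plane be z = a·E + b·N + c.
Pick B−Pick A: −94a + 165b = −5;  Pick C−Pick A: 171a + 273b = −132.
Solving gives a = −0.37892, b = −0.24617.
Then c = 386 − a·226 − b·-8 = 469.67.
At (97, 301): z = −36.8 − 74.1 + 469.67 = 358.8 m.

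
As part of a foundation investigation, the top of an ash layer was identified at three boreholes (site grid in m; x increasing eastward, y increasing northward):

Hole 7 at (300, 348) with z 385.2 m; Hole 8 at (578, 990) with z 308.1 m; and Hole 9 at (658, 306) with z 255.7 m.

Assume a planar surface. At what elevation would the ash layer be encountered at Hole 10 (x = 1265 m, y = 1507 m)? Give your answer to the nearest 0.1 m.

80.4 m

Let the plane be z = a·x + b·y + c.
Hole 8−Hole 7: 278a + 642b = −77.1;  Hole 9−Hole 7: 358a − 42b = −129.5.
Solving gives a = −0.357652, b = 0.034778.
Then c = 385.2 − a·300 − b·348 = 480.39.
At (1265, 1507): z = −452.4 + 52.4 + 480.39 = 80.4 m.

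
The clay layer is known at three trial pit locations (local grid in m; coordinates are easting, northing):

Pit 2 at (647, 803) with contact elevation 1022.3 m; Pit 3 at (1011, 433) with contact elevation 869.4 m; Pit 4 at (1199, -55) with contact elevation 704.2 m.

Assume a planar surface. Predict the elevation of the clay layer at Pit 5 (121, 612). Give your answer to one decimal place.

Two edge vectors: Pit 2→Pit 3 = (364, -370, -152.9), Pit 2→Pit 4 = (552, -858, -318.1).
Normal n = (Pit 2→Pit 3) × (Pit 2→Pit 4) = (-13491.2, 31387.6, -108072).
So ∂z/∂easting = −n_x/n_z = −0.124835 and ∂z/∂northing = −n_y/n_z = 0.290432.
Intercept c from Pit 2: 1022.3 + 80.77 − 233.22 = 869.85.
At (121, 612): z = −15.1 + 177.7 + 869.85 = 1032.5 m.

1032.5 m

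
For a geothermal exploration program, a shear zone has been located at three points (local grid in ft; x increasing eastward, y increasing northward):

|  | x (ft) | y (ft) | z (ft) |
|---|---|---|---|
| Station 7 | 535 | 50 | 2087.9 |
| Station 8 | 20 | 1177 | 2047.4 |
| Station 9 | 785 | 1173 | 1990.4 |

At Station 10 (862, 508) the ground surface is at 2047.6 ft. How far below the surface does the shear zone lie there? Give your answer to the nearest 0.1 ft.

Two edge vectors: Station 7→Station 8 = (-515, 1127, -40.5), Station 7→Station 9 = (250, 1123, -97.5).
Normal n = (Station 7→Station 8) × (Station 7→Station 9) = (-64401, -60337.5, -860095).
So ∂z/∂x = −n_x/n_z = −0.074877 and ∂z/∂y = −n_y/n_z = −0.070152.
Intercept c from Station 7: 2087.9 + 40.06 + 3.51 = 2131.47.
At (862, 508): z_contact = −64.54 − 35.64 + 2131.47 = 2031.29 ft.
Depth below ground = 2047.6 − 2031.29 = 16.3 ft.

16.3 ft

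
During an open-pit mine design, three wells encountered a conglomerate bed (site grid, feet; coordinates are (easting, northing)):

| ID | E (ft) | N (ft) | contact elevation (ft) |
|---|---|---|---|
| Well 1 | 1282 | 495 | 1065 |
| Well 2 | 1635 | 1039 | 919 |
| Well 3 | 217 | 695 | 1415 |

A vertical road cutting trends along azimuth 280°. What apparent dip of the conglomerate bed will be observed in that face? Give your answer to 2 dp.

17.96°

Two edge vectors: Well 1→Well 2 = (353, 544, -146), Well 1→Well 3 = (-1065, 200, 350).
Normal n = (Well 1→Well 2) × (Well 1→Well 3) = (219600, 31940, 649960).
So ∂z/∂E = −n_x/n_z = −0.33787 and ∂z/∂N = −n_y/n_z = −0.04914.
Unit vector along 280° is (sin 280°, cos 280°) = (-0.9848, 0.1736).
Slope in that direction = a·(-0.9848) + b·(0.1736) = 0.32420.
Apparent dip = arctan|0.32420| = 17.96° (true dip is 18.9°, so apparent ≤ true as expected).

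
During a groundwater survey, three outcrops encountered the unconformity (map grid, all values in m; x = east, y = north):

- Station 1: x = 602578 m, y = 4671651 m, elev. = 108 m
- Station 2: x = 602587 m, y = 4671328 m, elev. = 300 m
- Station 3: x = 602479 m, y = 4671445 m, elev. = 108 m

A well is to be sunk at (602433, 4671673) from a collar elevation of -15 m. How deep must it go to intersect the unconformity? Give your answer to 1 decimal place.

58.9 m

Let the plane be z = a·x + b·y + c.
Station 2−Station 1: 9a − 323b = 192;  Station 3−Station 1: −99a − 206b = 0.
Solving gives a = 1.169105258, b = −0.561851556.
Then c = 108 − a·602578 − b·4671651 = 1920405.28.
At (602433, 4671673): z_contact = 704307.59 − 2624786.75 + 1920405.28 = -73.88 m.
Depth below ground = -15 − (-73.88) = 58.9 m.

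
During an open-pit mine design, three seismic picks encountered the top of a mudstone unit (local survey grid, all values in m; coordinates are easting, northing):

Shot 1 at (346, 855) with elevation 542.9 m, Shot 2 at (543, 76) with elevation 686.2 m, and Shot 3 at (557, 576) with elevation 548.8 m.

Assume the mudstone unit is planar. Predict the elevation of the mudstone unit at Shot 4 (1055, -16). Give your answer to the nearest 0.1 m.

Let the plane be z = a·easting + b·northing + c.
Shot 2−Shot 1: 197a − 779b = 143.3;  Shot 3−Shot 1: 211a − 279b = 5.9.
Solving gives a = −0.323425, b = −0.265744.
Then c = 542.9 − a·346 − b·855 = 882.02.
At (1055, -16): z = −341.2 + 4.3 + 882.02 = 545.1 m.

545.1 m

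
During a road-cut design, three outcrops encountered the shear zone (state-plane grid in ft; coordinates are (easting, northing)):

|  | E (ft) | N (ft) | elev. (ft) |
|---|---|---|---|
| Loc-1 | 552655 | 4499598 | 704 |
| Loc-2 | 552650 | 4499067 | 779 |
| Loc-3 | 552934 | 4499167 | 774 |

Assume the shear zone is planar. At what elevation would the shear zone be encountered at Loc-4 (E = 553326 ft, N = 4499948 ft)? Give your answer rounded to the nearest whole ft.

Two edge vectors: Loc-1→Loc-2 = (-5, -531, 75), Loc-1→Loc-3 = (279, -431, 70).
Normal n = (Loc-1→Loc-2) × (Loc-1→Loc-3) = (-4845, 21275, 150304).
So ∂z/∂E = −n_x/n_z = 0.03223467 and ∂z/∂N = −n_y/n_z = −0.14154647.
Intercept c from Loc-1: 704 − 17814.65 + 636902.19 = 619791.54.
At (553326, 4499948): z = 17836.3 − 636951.7 + 619791.54 = 676.1 ft.

676 ft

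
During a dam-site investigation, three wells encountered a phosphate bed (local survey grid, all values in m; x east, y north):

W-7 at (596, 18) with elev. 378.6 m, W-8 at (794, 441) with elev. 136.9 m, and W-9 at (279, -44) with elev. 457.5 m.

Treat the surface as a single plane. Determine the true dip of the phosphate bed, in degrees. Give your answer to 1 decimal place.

27.6°

Let the plane be z = a·x + b·y + c.
W-8−W-7: 198a + 423b = −241.7;  W-9−W-7: −317a − 62b = 78.9.
Solving gives a = −0.15096, b = −0.50073.
Gradient magnitude |∇z| = √(a² + b²) = √(0.02279 + 0.25073) = 0.52299.
True dip = arctan(0.52299) = 27.6°, dipping toward NNE (azimuth ≈ 017°).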